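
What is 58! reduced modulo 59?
By Wilson's theorem, (58)! ≡ -1 ≡ 58 (mod 59)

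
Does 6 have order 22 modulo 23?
p - 1 = 22 has prime divisors 2, 11. Check 6^(22/q) mod 23 for each: 6^(22/2) = 6^11 ≡ 1, 6^(22/11) = 6^2 ≡ 13 (mod 23). Since 6^11 ≡ 1 (mod 23), the order of 6 divides 11 (in fact the order is 11) ≠ 22, so it is not a primitive root.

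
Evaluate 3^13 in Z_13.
Using Fermat: 3^{12} ≡ 1 (mod 13). 13 ≡ 1 (mod 12). So 3^{13} ≡ 3^{1} ≡ 3 (mod 13)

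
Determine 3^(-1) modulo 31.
3^(-1) ≡ 21 (mod 31). Verification: 3 × 21 = 63 ≡ 1 (mod 31)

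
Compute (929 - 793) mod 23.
21

(929 - 793) = 136
136 mod 23 = 21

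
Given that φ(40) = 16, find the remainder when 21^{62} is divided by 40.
By Euler: 21^{16} ≡ 1 (mod 40) since gcd(21, 40) = 1. 62 = 3×16 + 14. So 21^{62} ≡ 21^{14} ≡ 1 (mod 40)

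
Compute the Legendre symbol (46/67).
(46/67) = 46^{33} mod 67 = -1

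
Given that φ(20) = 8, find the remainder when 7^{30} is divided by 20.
By Euler: 7^{8} ≡ 1 (mod 20) since gcd(7, 20) = 1. 30 = 3×8 + 6. So 7^{30} ≡ 7^{6} ≡ 9 (mod 20)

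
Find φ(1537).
1456

Prime factorization: 1537 = 29 × 53
Using the formula φ(n) = n × Π(1 - 1/p) for each prime factor p:
φ(1537) = 1537 × (1 - 1/29) × (1 - 1/53)
φ(1537) = 1456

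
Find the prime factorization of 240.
2^4 × 3 × 5

Divide by primes starting from smallest:
240 ÷ 2 = 120
120 ÷ 2 = 60
60 ÷ 2 = 30
30 ÷ 2 = 15
15 ÷ 3 = 5
5 ÷ 5 = 1

240 = 2^4 × 3 × 5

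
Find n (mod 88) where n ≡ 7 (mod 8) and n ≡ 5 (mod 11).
M = 8 × 11 = 88. M₁ = 11, y₁ ≡ 3 (mod 8). M₂ = 8, y₂ ≡ 7 (mod 11). n = 7×11×3 + 5×8×7 ≡ 71 (mod 88)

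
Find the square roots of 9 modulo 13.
The square roots of 9 mod 13 are 3 and 10. Verify: 3² = 9 ≡ 9 (mod 13)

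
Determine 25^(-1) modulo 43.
25^(-1) ≡ 31 (mod 43). Verification: 25 × 31 = 775 ≡ 1 (mod 43)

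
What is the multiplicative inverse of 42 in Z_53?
24

Using Extended Euclidean Algorithm:
gcd(42, 53) = 1
Bezout coefficients: 42 × 24 + 53 × -19 = 1
So 42 × 24 ≡ 1 (mod 53)
The inverse is 24 mod 53 = 24
Verification: 42 × 24 = 1008 = 19 × 53 + 1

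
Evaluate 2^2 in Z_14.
2 = 2 (binary 10). Repeated squaring mod 14: 2^1 ≡ 2; 2^2 ≡ 2² = 4 ≡ 4. So 2^2 ≡ 4 (mod 14).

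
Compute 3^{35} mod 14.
5

Using successive squaring:
Binary expansion of 35: 100011
Powers of 3 mod 14 (each is the square of the previous):
  3^1 ≡ 3 (mod 14)
  3^2 ≡ 3² = 9 ≡ 9 (mod 14)
  3^4 ≡ 9² = 81 ≡ 11 (mod 14)
  3^8 ≡ 11² = 121 ≡ 9 (mod 14)
  3^16 ≡ 9² = 81 ≡ 11 (mod 14)
  3^32 ≡ 11² = 121 ≡ 9 (mod 14)
35 = 32 + 2 + 1, so 3^35 = 3^32 × 3^2 × 3^1 ≡ 9 × 9 × 3 (mod 14)
Multiplying step by step:
  9 × 9 = 81 ≡ 11 (mod 14)
  11 × 3 = 33 ≡ 5 (mod 14)
Result: 3^35 ≡ 5 (mod 14)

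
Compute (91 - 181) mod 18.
0

(91 - 181) = -90
-90 mod 18 = 0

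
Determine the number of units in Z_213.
140

Prime factorization: 213 = 3 × 71
Using the formula φ(n) = n × Π(1 - 1/p) for each prime factor p:
φ(213) = 213 × (1 - 1/3) × (1 - 1/71)
φ(213) = 140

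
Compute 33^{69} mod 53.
51

Using successive squaring:
Binary expansion of 69: 1000101
Powers of 33 mod 53 (each is the square of the previous):
  33^1 ≡ 33 (mod 53)
  33^2 ≡ 33² = 1089 ≡ 29 (mod 53)
  33^4 ≡ 29² = 841 ≡ 46 (mod 53)
  33^8 ≡ 46² = 2116 ≡ 49 (mod 53)
  33^16 ≡ 49² = 2401 ≡ 16 (mod 53)
  33^32 ≡ 16² = 256 ≡ 44 (mod 53)
  33^64 ≡ 44² = 1936 ≡ 28 (mod 53)
69 = 64 + 4 + 1, so 33^69 = 33^64 × 33^4 × 33^1 ≡ 28 × 46 × 33 (mod 53)
Multiplying step by step:
  28 × 46 = 1288 ≡ 16 (mod 53)
  16 × 33 = 528 ≡ 51 (mod 53)
Result: 33^69 ≡ 51 (mod 53)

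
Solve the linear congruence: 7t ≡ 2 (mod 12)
2

Since gcd(7, 12) = 1 divides 2, a solution exists.
Multiply both sides by the inverse of 7 mod 12:
  7^(-1) mod 12 = 7
  x ≡ 7 × 2 ≡ 14 ≡ 2 (mod 12)
Verification: 7 × 2 = 14 = 1 × 12 + 2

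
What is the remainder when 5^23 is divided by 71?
Using repeated squaring. 23 = 16 + 4 + 2 + 1 (binary 10111). Repeated squaring mod 71: 5^1 ≡ 5; 5^2 ≡ 5² = 25 ≡ 25; 5^4 ≡ 25² = 625 ≡ 57; 5^8 ≡ 57² = 3249 ≡ 54; 5^16 ≡ 54² = 2916 ≡ 5. Multiply: 5^23 = 5^16 × 5^4 × 5^2 × 5^1 ≡ 5 × 57 × 25 × 5 (mod 71): 5 × 57 = 285 ≡ 1; 1 × 25 = 25 ≡ 25; 25 × 5 = 125 ≡ 54. So 5^23 ≡ 54 (mod 71).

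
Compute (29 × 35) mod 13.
1

(29 × 35) = 1015
1015 mod 13 = 1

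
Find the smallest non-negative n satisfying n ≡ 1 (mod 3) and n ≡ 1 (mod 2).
M = 3 × 2 = 6. M₁ = 2, y₁ ≡ 2 (mod 3). M₂ = 3, y₂ ≡ 1 (mod 2). n = 1×2×2 + 1×3×1 ≡ 1 (mod 6)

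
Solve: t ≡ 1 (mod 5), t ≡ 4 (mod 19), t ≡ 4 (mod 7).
M = 5 × 19 × 7 = 665. M₁ = 133, y₁ ≡ 2 (mod 5). M₂ = 35, y₂ ≡ 6 (mod 19). M₃ = 95, y₃ ≡ 2 (mod 7). t = 1×133×2 + 4×35×6 + 4×95×2 ≡ 536 (mod 665)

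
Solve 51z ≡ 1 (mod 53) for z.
51^(-1) ≡ 26 (mod 53). Verification: 51 × 26 = 1326 ≡ 1 (mod 53)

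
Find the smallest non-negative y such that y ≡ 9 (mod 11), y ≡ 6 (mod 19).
196

Using the Chinese Remainder Theorem:
M = product of moduli = 209
For equation 1: M_1 = 19, 19 ≡ 8 (mod 11), inverse of 19 mod 11 is 7 (check: 8 × 7 = 56 ≡ 1 (mod 11))
For equation 2: M_2 = 11, 11 ≡ 11 (mod 19), inverse of 11 mod 19 is 7 (check: 11 × 7 = 77 ≡ 1 (mod 19))
Combine: y ≡ Σ r_i×M_i×(M_i⁻¹ mod m_i) = 9×19×7 + 6×11×7 = 1197 + 462 = 1659
1659 mod 209 = 196
y ≡ 196 (mod 209)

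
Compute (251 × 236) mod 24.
4

(251 × 236) = 59236
59236 mod 24 = 4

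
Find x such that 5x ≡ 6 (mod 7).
4

Since gcd(5, 7) = 1 divides 6, a solution exists.
Multiply both sides by the inverse of 5 mod 7:
  5^(-1) mod 7 = 3
  x ≡ 3 × 6 ≡ 18 ≡ 4 (mod 7)
Verification: 5 × 4 = 20 = 2 × 7 + 6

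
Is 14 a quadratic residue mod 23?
By Euler's criterion: 14^{11} ≡ 22 (mod 23). Since this equals -1 (≡ 22), 14 is not a QR.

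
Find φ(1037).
960

Prime factorization: 1037 = 17 × 61
Using the formula φ(n) = n × Π(1 - 1/p) for each prime factor p:
φ(1037) = 1037 × (1 - 1/17) × (1 - 1/61)
φ(1037) = 960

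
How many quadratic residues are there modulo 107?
For prime 107, there are (p-1)/2 = (107-1)/2 = 53 quadratic residues (excluding 0).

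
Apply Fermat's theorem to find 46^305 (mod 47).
By Fermat: 46^{46} ≡ 1 (mod 47). 305 = 6×46 + 29. So 46^{305} ≡ 46^{29} ≡ 46 (mod 47)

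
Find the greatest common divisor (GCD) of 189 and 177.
3

Using the Euclidean algorithm:
189 = 1 × 177 + 12
177 = 14 × 12 + 9
12 = 1 × 9 + 3
9 = 3 × 3 + 0

GCD(189, 177) = 3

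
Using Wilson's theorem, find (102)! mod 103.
By Wilson's theorem, (102)! ≡ -1 ≡ 102 (mod 103)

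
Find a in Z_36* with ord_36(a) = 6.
5 has order 6 mod 36 since 5^{6} ≡ 1 (mod 36) and no smaller power works.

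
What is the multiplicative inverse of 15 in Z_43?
15^(-1) ≡ 23 (mod 43). Verification: 15 × 23 = 345 ≡ 1 (mod 43)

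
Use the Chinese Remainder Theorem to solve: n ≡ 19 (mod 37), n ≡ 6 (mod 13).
19

Using the Chinese Remainder Theorem:
M = product of moduli = 481
For equation 1: M_1 = 13, 13 ≡ 13 (mod 37), inverse of 13 mod 37 is 20 (check: 13 × 20 = 260 ≡ 1 (mod 37))
For equation 2: M_2 = 37, 37 ≡ 11 (mod 13), inverse of 37 mod 13 is 6 (check: 11 × 6 = 66 ≡ 1 (mod 13))
Combine: n ≡ Σ r_i×M_i×(M_i⁻¹ mod m_i) = 19×13×20 + 6×37×6 = 4940 + 1332 = 6272
6272 mod 481 = 19
n ≡ 19 (mod 481)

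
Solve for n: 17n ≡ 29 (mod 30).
7

Since gcd(17, 30) = 1 divides 29, a solution exists.
Multiply both sides by the inverse of 17 mod 30:
  17^(-1) mod 30 = 23
  x ≡ 23 × 29 ≡ 667 ≡ 7 (mod 30)
Verification: 17 × 7 = 119 = 3 × 30 + 29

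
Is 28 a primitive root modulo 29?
No

To verify, check if 28^(28/q) ≢ 1 (mod 29) for each prime divisor q of 28
Divisors of 28 = 28: [1, 2, 4, 7, 14, 28]
  28^(28/2) = 28^14 ≡ 1 (mod 29)
  28^(28/7) = 28^4 ≡ 1 (mod 29)
Conclusion: 28 is not a primitive root modulo 29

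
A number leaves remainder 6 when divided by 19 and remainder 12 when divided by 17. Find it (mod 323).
M = 19 × 17 = 323. M₁ = 17, y₁ ≡ 9 (mod 19). M₂ = 19, y₂ ≡ 9 (mod 17). r = 6×17×9 + 12×19×9 ≡ 63 (mod 323)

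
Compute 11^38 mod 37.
Using Fermat: 11^{36} ≡ 1 (mod 37). 38 ≡ 2 (mod 36). So 11^{38} ≡ 11^{2} ≡ 10 (mod 37)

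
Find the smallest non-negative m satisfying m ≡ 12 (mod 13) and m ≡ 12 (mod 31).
M = 13 × 31 = 403. M₁ = 31, y₁ ≡ 8 (mod 13). M₂ = 13, y₂ ≡ 12 (mod 31). m = 12×31×8 + 12×13×12 ≡ 12 (mod 403)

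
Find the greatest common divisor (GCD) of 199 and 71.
1

Using the Euclidean algorithm:
199 = 2 × 71 + 57
71 = 1 × 57 + 14
57 = 4 × 14 + 1
14 = 14 × 1 + 0

GCD(199, 71) = 1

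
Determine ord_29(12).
Powers of 12 mod 29: 12^1≡12, 12^2≡28, 12^3≡17, 12^4≡1. Order = 4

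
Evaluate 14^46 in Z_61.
Using repeated squaring. 46 = 32 + 8 + 4 + 2 (binary 101110). Repeated squaring mod 61: 14^1 ≡ 14; 14^2 ≡ 14² = 196 ≡ 13; 14^4 ≡ 13² = 169 ≡ 47; 14^8 ≡ 47² = 2209 ≡ 13; 14^16 ≡ 13² = 169 ≡ 47; 14^32 ≡ 47² = 2209 ≡ 13. Multiply: 14^46 = 14^32 × 14^8 × 14^4 × 14^2 ≡ 13 × 13 × 47 × 13 (mod 61): 13 × 13 = 169 ≡ 47; 47 × 47 = 2209 ≡ 13; 13 × 13 = 169 ≡ 47. So 14^46 ≡ 47 (mod 61).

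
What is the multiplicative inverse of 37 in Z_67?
29

Using Extended Euclidean Algorithm:
gcd(37, 67) = 1
Bezout coefficients: 37 × 29 + 67 × -16 = 1
So 37 × 29 ≡ 1 (mod 67)
The inverse is 29 mod 67 = 29
Verification: 37 × 29 = 1073 = 16 × 67 + 1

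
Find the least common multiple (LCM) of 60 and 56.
840

First find GCD(60, 56) using the Euclidean algorithm:
60 = 1 × 56 + 4
56 = 14 × 4 + 0
GCD(60, 56) = 4

LCM formula: LCM(a, b) = (a × b) / GCD(a, b)
LCM(60, 56) = (60 × 56) / 4
LCM(60, 56) = 3360 / 4
LCM(60, 56) = 840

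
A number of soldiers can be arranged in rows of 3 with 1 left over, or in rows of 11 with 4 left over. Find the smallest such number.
M = 3 × 11 = 33. M₁ = 11, y₁ ≡ 2 (mod 3). M₂ = 3, y₂ ≡ 4 (mod 11). m = 1×11×2 + 4×3×4 ≡ 4 (mod 33). The smallest positive such number is 4.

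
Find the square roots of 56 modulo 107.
The square roots of 56 mod 107 are 85 and 22. Verify: 85² = 7225 ≡ 56 (mod 107)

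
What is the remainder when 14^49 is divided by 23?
Using Fermat: 14^{22} ≡ 1 (mod 23). 49 ≡ 5 (mod 22). So 14^{49} ≡ 14^{5} ≡ 15 (mod 23)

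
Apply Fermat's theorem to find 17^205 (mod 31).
By Fermat: 17^{30} ≡ 1 (mod 31). 205 = 6×30 + 25. So 17^{205} ≡ 17^{25} ≡ 6 (mod 31)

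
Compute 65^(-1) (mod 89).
63

Using Extended Euclidean Algorithm:
gcd(65, 89) = 1
Bezout coefficients: 65 × -26 + 89 × 19 = 1
So 65 × -26 ≡ 1 (mod 89)
The inverse is -26 mod 89 = 63
Verification: 65 × 63 = 4095 = 46 × 89 + 1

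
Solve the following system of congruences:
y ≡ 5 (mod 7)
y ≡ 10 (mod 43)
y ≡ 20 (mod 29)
397

Using the Chinese Remainder Theorem:
M = product of moduli = 8729
For equation 1: M_1 = 1247, 1247 ≡ 1 (mod 7), inverse of 1247 mod 7 is 1 (check: 1 × 1 = 1 ≡ 1 (mod 7))
For equation 2: M_2 = 203, 203 ≡ 31 (mod 43), inverse of 203 mod 43 is 25 (check: 31 × 25 = 775 ≡ 1 (mod 43))
For equation 3: M_3 = 301, 301 ≡ 11 (mod 29), inverse of 301 mod 29 is 8 (check: 11 × 8 = 88 ≡ 1 (mod 29))
Combine: y ≡ Σ r_i×M_i×(M_i⁻¹ mod m_i) = 5×1247×1 + 10×203×25 + 20×301×8 = 6235 + 50750 + 48160 = 105145
105145 mod 8729 = 397
y ≡ 397 (mod 8729)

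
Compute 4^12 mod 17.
Using repeated squaring. 12 = 8 + 4 (binary 1100). Repeated squaring mod 17: 4^1 ≡ 4; 4^2 ≡ 4² = 16 ≡ 16; 4^4 ≡ 16² = 256 ≡ 1; 4^8 ≡ 1² = 1 ≡ 1. Multiply: 4^12 = 4^8 × 4^4 ≡ 1 × 1 (mod 17): 1 × 1 = 1 ≡ 1. So 4^12 ≡ 1 (mod 17).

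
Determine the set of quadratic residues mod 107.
QRs mod 107: {1, 3, 4, 9, 10, 11, 12, 13, 14, 16, 19, 23, 25, 27, 29, 30, 33, 34, 35, 36, 37, 39, 40, 41, 42, 44, 47, 48, 49, 52, 53, 56, 57, 61, 62, 64, 69, 75, 76, 79, 81, 83, 85, 86, 87, 89, 90, 92, 99, 100, 101, 102, 105}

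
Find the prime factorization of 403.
13 × 31

Divide by primes starting from smallest:
403 ÷ 13 = 31
31 ÷ 31 = 1

403 = 13 × 31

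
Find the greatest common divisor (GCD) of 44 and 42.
2

Using the Euclidean algorithm:
44 = 1 × 42 + 2
42 = 21 × 2 + 0

GCD(44, 42) = 2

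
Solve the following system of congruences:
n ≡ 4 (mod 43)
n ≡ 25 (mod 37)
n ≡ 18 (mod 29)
2541

Using the Chinese Remainder Theorem:
M = product of moduli = 46139
For equation 1: M_1 = 1073, 1073 ≡ 41 (mod 43), inverse of 1073 mod 43 is 21 (check: 41 × 21 = 861 ≡ 1 (mod 43))
For equation 2: M_2 = 1247, 1247 ≡ 26 (mod 37), inverse of 1247 mod 37 is 10 (check: 26 × 10 = 260 ≡ 1 (mod 37))
For equation 3: M_3 = 1591, 1591 ≡ 25 (mod 29), inverse of 1591 mod 29 is 7 (check: 25 × 7 = 175 ≡ 1 (mod 29))
Combine: n ≡ Σ r_i×M_i×(M_i⁻¹ mod m_i) = 4×1073×21 + 25×1247×10 + 18×1591×7 = 90132 + 311750 + 200466 = 602348
602348 mod 46139 = 2541
n ≡ 2541 (mod 46139)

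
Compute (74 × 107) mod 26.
14

(74 × 107) = 7918
7918 mod 26 = 14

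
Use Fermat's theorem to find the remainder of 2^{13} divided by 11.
8

By Fermat's Little Theorem, a^(p-1) ≡ 1 (mod p) for prime p and gcd(a, p) = 1
Here p = 11, so 2^10 ≡ 1 (mod 11)
We can reduce the exponent: 13 mod 10 = 3
So 2^13 ≡ 2^3 (mod 11)
Computing: 2^3 mod 11 = 8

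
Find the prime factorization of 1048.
2^3 × 131

Divide by primes starting from smallest:
1048 ÷ 2 = 524
524 ÷ 2 = 262
262 ÷ 2 = 131
131 ÷ 131 = 1

1048 = 2^3 × 131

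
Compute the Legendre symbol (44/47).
(44/47) = 44^{23} mod 47 = -1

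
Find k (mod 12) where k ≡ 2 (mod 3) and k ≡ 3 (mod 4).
M = 3 × 4 = 12. M₁ = 4, y₁ ≡ 1 (mod 3). M₂ = 3, y₂ ≡ 3 (mod 4). k = 2×4×1 + 3×3×3 ≡ 11 (mod 12)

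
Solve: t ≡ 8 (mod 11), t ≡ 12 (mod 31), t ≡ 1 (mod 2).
M = 11 × 31 × 2 = 682. M₁ = 62, y₁ ≡ 8 (mod 11). M₂ = 22, y₂ ≡ 24 (mod 31). M₃ = 341, y₃ ≡ 1 (mod 2). t = 8×62×8 + 12×22×24 + 1×341×1 ≡ 415 (mod 682)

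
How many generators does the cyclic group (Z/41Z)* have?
16

The number of primitive roots modulo p is φ(p-1) = φ(40)
φ(40) = 16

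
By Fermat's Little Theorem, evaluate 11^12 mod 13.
By Fermat's Little Theorem, 11^{12} ≡ 1 (mod 13) since 13 is prime and gcd(11, 13) = 1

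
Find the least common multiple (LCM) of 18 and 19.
342

First find GCD(18, 19) using the Euclidean algorithm:
18 = 0 × 19 + 18
19 = 1 × 18 + 1
18 = 18 × 1 + 0
GCD(18, 19) = 1

LCM formula: LCM(a, b) = (a × b) / GCD(a, b)
LCM(18, 19) = (18 × 19) / 1
LCM(18, 19) = 342 / 1
LCM(18, 19) = 342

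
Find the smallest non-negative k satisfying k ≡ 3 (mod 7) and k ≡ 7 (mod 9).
M = 7 × 9 = 63. M₁ = 9, y₁ ≡ 4 (mod 7). M₂ = 7, y₂ ≡ 4 (mod 9). k = 3×9×4 + 7×7×4 ≡ 52 (mod 63)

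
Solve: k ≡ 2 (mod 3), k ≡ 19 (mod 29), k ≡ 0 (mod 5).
M = 3 × 29 × 5 = 435. M₁ = 145, y₁ ≡ 1 (mod 3). M₂ = 15, y₂ ≡ 2 (mod 29). M₃ = 87, y₃ ≡ 3 (mod 5). k = 2×145×1 + 19×15×2 + 0×87×3 ≡ 425 (mod 435)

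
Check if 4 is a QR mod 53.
By Euler's criterion: 4^{26} ≡ 1 (mod 53). Since this equals 1, 4 is a QR.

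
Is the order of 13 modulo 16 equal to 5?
No, the actual order is 4, not 5.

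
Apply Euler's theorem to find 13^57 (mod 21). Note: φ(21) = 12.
By Euler: 13^{12} ≡ 1 (mod 21) since gcd(13, 21) = 1. 57 = 4×12 + 9. So 13^{57} ≡ 13^{9} ≡ 13 (mod 21)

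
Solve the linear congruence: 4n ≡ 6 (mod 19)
11

Since gcd(4, 19) = 1 divides 6, a solution exists.
Multiply both sides by the inverse of 4 mod 19:
  4^(-1) mod 19 = 5
  x ≡ 5 × 6 ≡ 30 ≡ 11 (mod 19)
Verification: 4 × 11 = 44 = 2 × 19 + 6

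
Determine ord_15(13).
Powers of 13 mod 15: 13^1≡13, 13^2≡4, 13^3≡7, 13^4≡1. Order = 4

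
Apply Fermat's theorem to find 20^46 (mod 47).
By Fermat's Little Theorem, 20^{46} ≡ 1 (mod 47) since 47 is prime and gcd(20, 47) = 1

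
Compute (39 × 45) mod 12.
3

(39 × 45) = 1755
1755 mod 12 = 3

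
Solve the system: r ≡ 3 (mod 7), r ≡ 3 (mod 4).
M = 7 × 4 = 28. M₁ = 4, y₁ ≡ 2 (mod 7). M₂ = 7, y₂ ≡ 3 (mod 4). r = 3×4×2 + 3×7×3 ≡ 3 (mod 28)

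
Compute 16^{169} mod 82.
18

Using successive squaring:
Binary expansion of 169: 10101001
Powers of 16 mod 82 (each is the square of the previous):
  16^1 ≡ 16 (mod 82)
  16^2 ≡ 16² = 256 ≡ 10 (mod 82)
  16^4 ≡ 10² = 100 ≡ 18 (mod 82)
  16^8 ≡ 18² = 324 ≡ 78 (mod 82)
  16^16 ≡ 78² = 6084 ≡ 16 (mod 82)
  16^32 ≡ 16² = 256 ≡ 10 (mod 82)
  16^64 ≡ 10² = 100 ≡ 18 (mod 82)
  16^128 ≡ 18² = 324 ≡ 78 (mod 82)
169 = 128 + 32 + 8 + 1, so 16^169 = 16^128 × 16^32 × 16^8 × 16^1 ≡ 78 × 10 × 78 × 16 (mod 82)
Multiplying step by step:
  78 × 10 = 780 ≡ 42 (mod 82)
  42 × 78 = 3276 ≡ 78 (mod 82)
  78 × 16 = 1248 ≡ 18 (mod 82)
Result: 16^169 ≡ 18 (mod 82)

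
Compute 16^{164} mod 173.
164

Using successive squaring:
Binary expansion of 164: 10100100
Powers of 16 mod 173 (each is the square of the previous):
  16^1 ≡ 16 (mod 173)
  16^2 ≡ 16² = 256 ≡ 83 (mod 173)
  16^4 ≡ 83² = 6889 ≡ 142 (mod 173)
  16^8 ≡ 142² = 20164 ≡ 96 (mod 173)
  16^16 ≡ 96² = 9216 ≡ 47 (mod 173)
  16^32 ≡ 47² = 2209 ≡ 133 (mod 173)
  16^64 ≡ 133² = 17689 ≡ 43 (mod 173)
  16^128 ≡ 43² = 1849 ≡ 119 (mod 173)
164 = 128 + 32 + 4, so 16^164 = 16^128 × 16^32 × 16^4 ≡ 119 × 133 × 142 (mod 173)
Multiplying step by step:
  119 × 133 = 15827 ≡ 84 (mod 173)
  84 × 142 = 11928 ≡ 164 (mod 173)
Result: 16^164 ≡ 164 (mod 173)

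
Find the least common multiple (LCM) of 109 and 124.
13516

First find GCD(109, 124) using the Euclidean algorithm:
109 = 0 × 124 + 109
124 = 1 × 109 + 15
109 = 7 × 15 + 4
15 = 3 × 4 + 3
4 = 1 × 3 + 1
3 = 3 × 1 + 0
GCD(109, 124) = 1

LCM formula: LCM(a, b) = (a × b) / GCD(a, b)
LCM(109, 124) = (109 × 124) / 1
LCM(109, 124) = 13516 / 1
LCM(109, 124) = 13516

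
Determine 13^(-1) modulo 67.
13^(-1) ≡ 31 (mod 67). Verification: 13 × 31 = 403 ≡ 1 (mod 67)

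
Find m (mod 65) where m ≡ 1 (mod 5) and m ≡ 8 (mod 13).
M = 5 × 13 = 65. M₁ = 13, y₁ ≡ 2 (mod 5). M₂ = 5, y₂ ≡ 8 (mod 13). m = 1×13×2 + 8×5×8 ≡ 21 (mod 65)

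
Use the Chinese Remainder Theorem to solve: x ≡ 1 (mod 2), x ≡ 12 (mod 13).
25

Using the Chinese Remainder Theorem:
M = product of moduli = 26
For equation 1: M_1 = 13, 13 ≡ 1 (mod 2), inverse of 13 mod 2 is 1 (check: 1 × 1 = 1 ≡ 1 (mod 2))
For equation 2: M_2 = 2, 2 ≡ 2 (mod 13), inverse of 2 mod 13 is 7 (check: 2 × 7 = 14 ≡ 1 (mod 13))
Combine: x ≡ Σ r_i×M_i×(M_i⁻¹ mod m_i) = 1×13×1 + 12×2×7 = 13 + 168 = 181
181 mod 26 = 25
x ≡ 25 (mod 26)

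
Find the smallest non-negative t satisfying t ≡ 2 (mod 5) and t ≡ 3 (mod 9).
M = 5 × 9 = 45. M₁ = 9, y₁ ≡ 4 (mod 5). M₂ = 5, y₂ ≡ 2 (mod 9). t = 2×9×4 + 3×5×2 ≡ 12 (mod 45)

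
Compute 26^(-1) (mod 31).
26^(-1) ≡ 6 (mod 31). Verification: 26 × 6 = 156 ≡ 1 (mod 31)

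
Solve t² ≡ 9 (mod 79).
The square roots of 9 mod 79 are 76 and 3. Verify: 76² = 5776 ≡ 9 (mod 79)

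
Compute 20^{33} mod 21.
20

Using successive squaring:
Binary expansion of 33: 100001
Powers of 20 mod 21 (each is the square of the previous):
  20^1 ≡ 20 (mod 21)
  20^2 ≡ 20² = 400 ≡ 1 (mod 21)
  20^4 ≡ 1² = 1 ≡ 1 (mod 21)
  20^8 ≡ 1² = 1 ≡ 1 (mod 21)
  20^16 ≡ 1² = 1 ≡ 1 (mod 21)
  20^32 ≡ 1² = 1 ≡ 1 (mod 21)
33 = 32 + 1, so 20^33 = 20^32 × 20^1 ≡ 1 × 20 (mod 21)
Multiplying step by step:
  1 × 20 = 20 ≡ 20 (mod 21)
Result: 20^33 ≡ 20 (mod 21)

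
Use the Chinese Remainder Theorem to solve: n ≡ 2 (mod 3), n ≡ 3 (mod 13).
M = 3 × 13 = 39. M₁ = 13, y₁ ≡ 1 (mod 3). M₂ = 3, y₂ ≡ 9 (mod 13). n = 2×13×1 + 3×3×9 ≡ 29 (mod 39)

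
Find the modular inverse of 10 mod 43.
10^(-1) ≡ 13 (mod 43). Verification: 10 × 13 = 130 ≡ 1 (mod 43)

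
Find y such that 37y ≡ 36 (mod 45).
18

Since gcd(37, 45) = 1 divides 36, a solution exists.
Multiply both sides by the inverse of 37 mod 45:
  37^(-1) mod 45 = 28
  x ≡ 28 × 36 ≡ 1008 ≡ 18 (mod 45)
Verification: 37 × 18 = 666 = 14 × 45 + 36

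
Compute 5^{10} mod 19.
5

Using successive squaring:
Binary expansion of 10: 1010
Powers of 5 mod 19 (each is the square of the previous):
  5^1 ≡ 5 (mod 19)
  5^2 ≡ 5² = 25 ≡ 6 (mod 19)
  5^4 ≡ 6² = 36 ≡ 17 (mod 19)
  5^8 ≡ 17² = 289 ≡ 4 (mod 19)
10 = 8 + 2, so 5^10 = 5^8 × 5^2 ≡ 4 × 6 (mod 19)
Multiplying step by step:
  4 × 6 = 24 ≡ 5 (mod 19)
Result: 5^10 ≡ 5 (mod 19)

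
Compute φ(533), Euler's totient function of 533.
480

Prime factorization: 533 = 13 × 41
Using the formula φ(n) = n × Π(1 - 1/p) for each prime factor p:
φ(533) = 533 × (1 - 1/13) × (1 - 1/41)
φ(533) = 480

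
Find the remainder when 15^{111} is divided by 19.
By Fermat: 15^{18} ≡ 1 (mod 19). 111 = 6×18 + 3. So 15^{111} ≡ 15^{3} ≡ 12 (mod 19)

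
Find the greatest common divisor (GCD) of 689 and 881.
1

Using the Euclidean algorithm:
689 = 0 × 881 + 689
881 = 1 × 689 + 192
689 = 3 × 192 + 113
192 = 1 × 113 + 79
113 = 1 × 79 + 34
79 = 2 × 34 + 11
34 = 3 × 11 + 1
11 = 11 × 1 + 0

GCD(689, 881) = 1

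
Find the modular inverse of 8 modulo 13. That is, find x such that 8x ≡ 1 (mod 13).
5

Using Extended Euclidean Algorithm:
gcd(8, 13) = 1
Bezout coefficients: 8 × 5 + 13 × -3 = 1
So 8 × 5 ≡ 1 (mod 13)
The inverse is 5 mod 13 = 5
Verification: 8 × 5 = 40 = 3 × 13 + 1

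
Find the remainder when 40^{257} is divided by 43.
By Fermat: 40^{42} ≡ 1 (mod 43). 257 = 6×42 + 5. So 40^{257} ≡ 40^{5} ≡ 15 (mod 43)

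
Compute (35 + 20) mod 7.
6

(35 + 20) = 55
55 mod 7 = 6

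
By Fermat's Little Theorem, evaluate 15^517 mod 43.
By Fermat: 15^{42} ≡ 1 (mod 43). 517 ≡ 13 (mod 42). So 15^{517} ≡ 15^{13} ≡ 9 (mod 43)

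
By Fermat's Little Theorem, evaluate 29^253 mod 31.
By Fermat: 29^{30} ≡ 1 (mod 31). 253 = 8×30 + 13. So 29^{253} ≡ 29^{13} ≡ 23 (mod 31)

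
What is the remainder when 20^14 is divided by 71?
Using repeated squaring. 14 = 8 + 4 + 2 (binary 1110). Repeated squaring mod 71: 20^1 ≡ 20; 20^2 ≡ 20² = 400 ≡ 45; 20^4 ≡ 45² = 2025 ≡ 37; 20^8 ≡ 37² = 1369 ≡ 20. Multiply: 20^14 = 20^8 × 20^4 × 20^2 ≡ 20 × 37 × 45 (mod 71): 20 × 37 = 740 ≡ 30; 30 × 45 = 1350 ≡ 1. So 20^14 ≡ 1 (mod 71).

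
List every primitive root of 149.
Primitive roots mod 149: {2, 3, 8, 10, 11, 12, 13, 14, 15, 18, 21, 23, 27, 32, 34, 38, 40, 41, 43, 48, 50, 51, 52, 55, 56, 57, 58, 59, 60, 62, 65, 66, 70, 71, 72, 74, 75, 77, 78, 79, 83, 84, 87, 89, 90, 91, 92, 93, 94, 97, 98, 99, 101, 106, 108, 109, 111, 115, 117, 122, 126, 128, 131, 134, 135, 136, 137, 138, 139, 141, 146, 147}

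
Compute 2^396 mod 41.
Using Fermat: 2^{40} ≡ 1 (mod 41). 396 ≡ 36 (mod 40). So 2^{396} ≡ 2^{36} ≡ 18 (mod 41)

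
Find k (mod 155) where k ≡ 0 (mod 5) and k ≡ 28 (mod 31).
M = 5 × 31 = 155. M₁ = 31, y₁ ≡ 1 (mod 5). M₂ = 5, y₂ ≡ 25 (mod 31). k = 0×31×1 + 28×5×25 ≡ 90 (mod 155)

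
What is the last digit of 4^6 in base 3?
4 ≡ 1 (mod 3). 6 = 4 + 2 (binary 110). Repeated squaring mod 3: 1^1 ≡ 1; 1^2 ≡ 1² = 1 ≡ 1; 1^4 ≡ 1² = 1 ≡ 1. Multiply: 4^6 ≡ 1^4 × 1^2 ≡ 1 × 1 (mod 3): 1 × 1 = 1 ≡ 1. So 4^6 ≡ 1 (mod 3).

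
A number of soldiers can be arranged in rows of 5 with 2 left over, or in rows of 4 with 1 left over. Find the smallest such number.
M = 5 × 4 = 20. M₁ = 4, y₁ ≡ 4 (mod 5). M₂ = 5, y₂ ≡ 1 (mod 4). x = 2×4×4 + 1×5×1 ≡ 17 (mod 20). The smallest positive such number is 17.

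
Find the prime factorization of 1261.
13 × 97

Divide by primes starting from smallest:
1261 ÷ 13 = 97
97 ÷ 97 = 1

1261 = 13 × 97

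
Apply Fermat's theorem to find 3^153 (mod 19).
By Fermat: 3^{18} ≡ 1 (mod 19). 153 = 8×18 + 9. So 3^{153} ≡ 3^{9} ≡ 18 (mod 19)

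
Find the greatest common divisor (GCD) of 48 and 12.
12

Using the Euclidean algorithm:
48 = 4 × 12 + 0

GCD(48, 12) = 12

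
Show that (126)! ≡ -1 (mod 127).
(126)! mod 127 = 126. Since this equals -1 (mod 127), Wilson confirms 127 is prime.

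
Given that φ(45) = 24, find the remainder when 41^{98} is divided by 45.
By Euler: 41^{24} ≡ 1 (mod 45) since gcd(41, 45) = 1. 98 = 4×24 + 2. So 41^{98} ≡ 41^{2} ≡ 16 (mod 45)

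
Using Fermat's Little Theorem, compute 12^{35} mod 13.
12

By Fermat's Little Theorem, a^(p-1) ≡ 1 (mod p) for prime p and gcd(a, p) = 1
Here p = 13, so 12^12 ≡ 1 (mod 13)
We can reduce the exponent: 35 mod 12 = 11
So 12^35 ≡ 12^11 (mod 13)
Computing: 12^11 mod 13 = 12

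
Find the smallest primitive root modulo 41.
p - 1 = 40 has prime divisors 2, 5. h is a primitive root mod 41 iff h^(40/q) ≢ 1 (mod 41) for each such q.
h = 2: 2^20 ≡ 1, 2^8 ≡ 10 (mod 41); 2^20 ≡ 1, so not a primitive root.
h = 3: 3^20 ≡ 40, 3^8 ≡ 1 (mod 41); 3^8 ≡ 1, so not a primitive root.
h = 4: 4^20 ≡ 1, 4^8 ≡ 18 (mod 41); 4^20 ≡ 1, so not a primitive root.
h = 5: 5^20 ≡ 1, 5^8 ≡ 18 (mod 41); 5^20 ≡ 1, so not a primitive root.
h = 6: 6^20 ≡ 40, 6^8 ≡ 10 (mod 41); none is 1, so 6 has order 40 and is a primitive root.
The smallest primitive root mod 41 is g = 6.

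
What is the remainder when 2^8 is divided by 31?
8 = 8 (binary 1000). Repeated squaring mod 31: 2^1 ≡ 2; 2^2 ≡ 2² = 4 ≡ 4; 2^4 ≡ 4² = 16 ≡ 16; 2^8 ≡ 16² = 256 ≡ 8. So 2^8 ≡ 8 (mod 31).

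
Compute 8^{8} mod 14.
8

Using successive squaring:
Binary expansion of 8: 1000
Powers of 8 mod 14 (each is the square of the previous):
  8^1 ≡ 8 (mod 14)
  8^2 ≡ 8² = 64 ≡ 8 (mod 14)
  8^4 ≡ 8² = 64 ≡ 8 (mod 14)
  8^8 ≡ 8² = 64 ≡ 8 (mod 14)
8 is a power of 2, so 8^8 is the last square: ≡ 8 (mod 14)
Result: 8^8 ≡ 8 (mod 14)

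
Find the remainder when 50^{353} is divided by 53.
By Fermat: 50^{52} ≡ 1 (mod 53). 353 = 6×52 + 41. So 50^{353} ≡ 50^{41} ≡ 5 (mod 53)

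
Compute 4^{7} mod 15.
4

Using successive squaring:
Binary expansion of 7: 111
Powers of 4 mod 15 (each is the square of the previous):
  4^1 ≡ 4 (mod 15)
  4^2 ≡ 4² = 16 ≡ 1 (mod 15)
  4^4 ≡ 1² = 1 ≡ 1 (mod 15)
7 = 4 + 2 + 1, so 4^7 = 4^4 × 4^2 × 4^1 ≡ 1 × 1 × 4 (mod 15)
Multiplying step by step:
  1 × 1 = 1 ≡ 1 (mod 15)
  1 × 4 = 4 ≡ 4 (mod 15)
Result: 4^7 ≡ 4 (mod 15)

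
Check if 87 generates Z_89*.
p - 1 = 88 has prime divisors 2, 11. Check 87^(88/q) mod 89 for each: 87^(88/2) = 87^44 ≡ 1, 87^(88/11) = 87^8 ≡ 78 (mod 89). Since 87^44 ≡ 1 (mod 89), the order of 87 divides 44 (in fact the order is 22) ≠ 88, so it is not a primitive root.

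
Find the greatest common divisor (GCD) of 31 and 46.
1

Using the Euclidean algorithm:
31 = 0 × 46 + 31
46 = 1 × 31 + 15
31 = 2 × 15 + 1
15 = 15 × 1 + 0

GCD(31, 46) = 1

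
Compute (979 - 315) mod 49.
27

(979 - 315) = 664
664 mod 49 = 27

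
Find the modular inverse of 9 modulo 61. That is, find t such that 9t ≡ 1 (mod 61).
34

Using Extended Euclidean Algorithm:
gcd(9, 61) = 1
Bezout coefficients: 9 × -27 + 61 × 4 = 1
So 9 × -27 ≡ 1 (mod 61)
The inverse is -27 mod 61 = 34
Verification: 9 × 34 = 306 = 5 × 61 + 1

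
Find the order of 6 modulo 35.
Powers of 6 mod 35: 6^1≡6, 6^2≡1. Order = 2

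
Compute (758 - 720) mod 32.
6

(758 - 720) = 38
38 mod 32 = 6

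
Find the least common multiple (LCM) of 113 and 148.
16724

First find GCD(113, 148) using the Euclidean algorithm:
113 = 0 × 148 + 113
148 = 1 × 113 + 35
113 = 3 × 35 + 8
35 = 4 × 8 + 3
8 = 2 × 3 + 2
3 = 1 × 2 + 1
2 = 2 × 1 + 0
GCD(113, 148) = 1

LCM formula: LCM(a, b) = (a × b) / GCD(a, b)
LCM(113, 148) = (113 × 148) / 1
LCM(113, 148) = 16724 / 1
LCM(113, 148) = 16724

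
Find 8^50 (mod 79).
Using repeated squaring. 50 = 32 + 16 + 2 (binary 110010). Repeated squaring mod 79: 8^1 ≡ 8; 8^2 ≡ 8² = 64 ≡ 64; 8^4 ≡ 64² = 4096 ≡ 67; 8^8 ≡ 67² = 4489 ≡ 65; 8^16 ≡ 65² = 4225 ≡ 38; 8^32 ≡ 38² = 1444 ≡ 22. Multiply: 8^50 = 8^32 × 8^16 × 8^2 ≡ 22 × 38 × 64 (mod 79): 22 × 38 = 836 ≡ 46; 46 × 64 = 2944 ≡ 21. So 8^50 ≡ 21 (mod 79).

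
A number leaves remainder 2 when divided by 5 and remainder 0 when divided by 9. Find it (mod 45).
M = 5 × 9 = 45. M₁ = 9, y₁ ≡ 4 (mod 5). M₂ = 5, y₂ ≡ 2 (mod 9). x = 2×9×4 + 0×5×2 ≡ 27 (mod 45)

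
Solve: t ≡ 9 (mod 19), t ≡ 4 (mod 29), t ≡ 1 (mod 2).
M = 19 × 29 × 2 = 1102. M₁ = 58, y₁ ≡ 1 (mod 19). M₂ = 38, y₂ ≡ 13 (mod 29). M₃ = 551, y₃ ≡ 1 (mod 2). t = 9×58×1 + 4×38×13 + 1×551×1 ≡ 845 (mod 1102)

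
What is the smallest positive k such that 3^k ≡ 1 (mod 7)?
Powers of 3 mod 7: 3^1≡3, 3^2≡2, 3^3≡6, 3^4≡4, 3^5≡5, 3^6≡1. Order = 6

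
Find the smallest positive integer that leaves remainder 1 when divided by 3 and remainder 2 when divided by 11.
M = 3 × 11 = 33. M₁ = 11, y₁ ≡ 2 (mod 3). M₂ = 3, y₂ ≡ 4 (mod 11). y = 1×11×2 + 2×3×4 ≡ 13 (mod 33). The smallest positive such number is 13.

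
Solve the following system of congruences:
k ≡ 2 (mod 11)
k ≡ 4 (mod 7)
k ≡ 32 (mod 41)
893

Using the Chinese Remainder Theorem:
M = product of moduli = 3157
For equation 1: M_1 = 287, 287 ≡ 1 (mod 11), inverse of 287 mod 11 is 1 (check: 1 × 1 = 1 ≡ 1 (mod 11))
For equation 2: M_2 = 451, 451 ≡ 3 (mod 7), inverse of 451 mod 7 is 5 (check: 3 × 5 = 15 ≡ 1 (mod 7))
For equation 3: M_3 = 77, 77 ≡ 36 (mod 41), inverse of 77 mod 41 is 8 (check: 36 × 8 = 288 ≡ 1 (mod 41))
Combine: k ≡ Σ r_i×M_i×(M_i⁻¹ mod m_i) = 2×287×1 + 4×451×5 + 32×77×8 = 574 + 9020 + 19712 = 29306
29306 mod 3157 = 893
k ≡ 893 (mod 3157)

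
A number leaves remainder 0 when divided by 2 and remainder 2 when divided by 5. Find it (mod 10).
M = 2 × 5 = 10. M₁ = 5, y₁ ≡ 1 (mod 2). M₂ = 2, y₂ ≡ 3 (mod 5). m = 0×5×1 + 2×2×3 ≡ 2 (mod 10)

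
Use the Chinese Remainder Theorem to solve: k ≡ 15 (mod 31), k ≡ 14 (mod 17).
201

Using the Chinese Remainder Theorem:
M = product of moduli = 527
For equation 1: M_1 = 17, 17 ≡ 17 (mod 31), inverse of 17 mod 31 is 11 (check: 17 × 11 = 187 ≡ 1 (mod 31))
For equation 2: M_2 = 31, 31 ≡ 14 (mod 17), inverse of 31 mod 17 is 11 (check: 14 × 11 = 154 ≡ 1 (mod 17))
Combine: k ≡ Σ r_i×M_i×(M_i⁻¹ mod m_i) = 15×17×11 + 14×31×11 = 2805 + 4774 = 7579
7579 mod 527 = 201
k ≡ 201 (mod 527)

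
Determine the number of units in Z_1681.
1640

Prime factorization: 1681 = 41^2
Using the formula φ(n) = n × Π(1 - 1/p) for each prime factor p:
φ(1681) = 1681 × (1 - 1/41)
φ(1681) = 1640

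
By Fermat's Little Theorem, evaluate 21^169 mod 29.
By Fermat: 21^{28} ≡ 1 (mod 29). 169 = 6×28 + 1. So 21^{169} ≡ 21^{1} ≡ 21 (mod 29)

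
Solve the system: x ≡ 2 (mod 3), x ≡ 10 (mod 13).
M = 3 × 13 = 39. M₁ = 13, y₁ ≡ 1 (mod 3). M₂ = 3, y₂ ≡ 9 (mod 13). x = 2×13×1 + 10×3×9 ≡ 23 (mod 39)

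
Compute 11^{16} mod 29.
24

Using successive squaring:
Binary expansion of 16: 10000
Powers of 11 mod 29 (each is the square of the previous):
  11^1 ≡ 11 (mod 29)
  11^2 ≡ 11² = 121 ≡ 5 (mod 29)
  11^4 ≡ 5² = 25 ≡ 25 (mod 29)
  11^8 ≡ 25² = 625 ≡ 16 (mod 29)
  11^16 ≡ 16² = 256 ≡ 24 (mod 29)
16 is a power of 2, so 11^16 is the last square: ≡ 24 (mod 29)
Result: 11^16 ≡ 24 (mod 29)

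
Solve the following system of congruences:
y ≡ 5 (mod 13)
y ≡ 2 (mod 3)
5

Using the Chinese Remainder Theorem:
M = product of moduli = 39
For equation 1: M_1 = 3, 3 ≡ 3 (mod 13), inverse of 3 mod 13 is 9 (check: 3 × 9 = 27 ≡ 1 (mod 13))
For equation 2: M_2 = 13, 13 ≡ 1 (mod 3), inverse of 13 mod 3 is 1 (check: 1 × 1 = 1 ≡ 1 (mod 3))
Combine: y ≡ Σ r_i×M_i×(M_i⁻¹ mod m_i) = 5×3×9 + 2×13×1 = 135 + 26 = 161
161 mod 39 = 5
y ≡ 5 (mod 39)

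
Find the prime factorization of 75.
3 × 5^2

Divide by primes starting from smallest:
75 ÷ 3 = 25
25 ÷ 5 = 5
5 ÷ 5 = 1

75 = 3 × 5^2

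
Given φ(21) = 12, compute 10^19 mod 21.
By Euler: 10^{12} ≡ 1 (mod 21) since gcd(10, 21) = 1. 19 = 1×12 + 7. So 10^{19} ≡ 10^{7} ≡ 10 (mod 21)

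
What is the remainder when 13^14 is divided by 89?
Using repeated squaring. 14 = 8 + 4 + 2 (binary 1110). Repeated squaring mod 89: 13^1 ≡ 13; 13^2 ≡ 13² = 169 ≡ 80; 13^4 ≡ 80² = 6400 ≡ 81; 13^8 ≡ 81² = 6561 ≡ 64. Multiply: 13^14 = 13^8 × 13^4 × 13^2 ≡ 64 × 81 × 80 (mod 89): 64 × 81 = 5184 ≡ 22; 22 × 80 = 1760 ≡ 69. So 13^14 ≡ 69 (mod 89).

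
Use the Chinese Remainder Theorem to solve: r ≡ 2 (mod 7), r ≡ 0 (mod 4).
M = 7 × 4 = 28. M₁ = 4, y₁ ≡ 2 (mod 7). M₂ = 7, y₂ ≡ 3 (mod 4). r = 2×4×2 + 0×7×3 ≡ 16 (mod 28)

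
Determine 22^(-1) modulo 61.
22^(-1) ≡ 25 (mod 61). Verification: 22 × 25 = 550 ≡ 1 (mod 61)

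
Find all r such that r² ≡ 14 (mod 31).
The square roots of 14 mod 31 are 18 and 13. Verify: 18² = 324 ≡ 14 (mod 31)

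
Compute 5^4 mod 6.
4 = 4 (binary 100). Repeated squaring mod 6: 5^1 ≡ 5; 5^2 ≡ 5² = 25 ≡ 1; 5^4 ≡ 1² = 1 ≡ 1. So 5^4 ≡ 1 (mod 6).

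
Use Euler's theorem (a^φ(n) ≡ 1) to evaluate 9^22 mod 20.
By Euler: 9^{8} ≡ 1 (mod 20) since gcd(9, 20) = 1. 22 = 2×8 + 6. So 9^{22} ≡ 9^{6} ≡ 1 (mod 20)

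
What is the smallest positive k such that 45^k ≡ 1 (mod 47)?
Powers of 45 mod 47: 45^1≡45, 45^2≡4, 45^3≡39, 45^4≡16, 45^5≡15, 45^6≡17, 45^7≡13, 45^8≡21, 45^9≡5, 45^10≡37, 45^11≡20, 45^12≡7, 45^13≡33, 45^14≡28, 45^15≡38, 45^16≡18, 45^17≡11, 45^18≡25, 45^19≡44, 45^20≡6, 45^21≡35, 45^22≡24, 45^23≡46, 45^24≡2, 45^25≡43, 45^26≡8, 45^27≡31, 45^28≡32, 45^29≡30, 45^30≡34, 45^31≡26, 45^32≡42, 45^33≡10, 45^34≡27, 45^35≡40, 45^36≡14, 45^37≡19, 45^38≡9, 45^39≡29, 45^40≡36, 45^41≡22, 45^42≡3, 45^43≡41, 45^44≡12, 45^45≡23, 45^46≡1. Order = 46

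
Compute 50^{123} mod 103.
14

Using successive squaring:
Binary expansion of 123: 1111011
Powers of 50 mod 103 (each is the square of the previous):
  50^1 ≡ 50 (mod 103)
  50^2 ≡ 50² = 2500 ≡ 28 (mod 103)
  50^4 ≡ 28² = 784 ≡ 63 (mod 103)
  50^8 ≡ 63² = 3969 ≡ 55 (mod 103)
  50^16 ≡ 55² = 3025 ≡ 38 (mod 103)
  50^32 ≡ 38² = 1444 ≡ 2 (mod 103)
  50^64 ≡ 2² = 4 ≡ 4 (mod 103)
123 = 64 + 32 + 16 + 8 + 2 + 1, so 50^123 = 50^64 × 50^32 × 50^16 × 50^8 × 50^2 × 50^1 ≡ 4 × 2 × 38 × 55 × 28 × 50 (mod 103)
Multiplying step by step:
  4 × 2 = 8 ≡ 8 (mod 103)
  8 × 38 = 304 ≡ 98 (mod 103)
  98 × 55 = 5390 ≡ 34 (mod 103)
  34 × 28 = 952 ≡ 25 (mod 103)
  25 × 50 = 1250 ≡ 14 (mod 103)
Result: 50^123 ≡ 14 (mod 103)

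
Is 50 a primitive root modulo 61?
p - 1 = 60 has prime divisors 2, 3, 5. Check 50^(60/q) mod 61 for each: 50^(60/2) = 50^30 ≡ 60, 50^(60/3) = 50^20 ≡ 1, 50^(60/5) = 50^12 ≡ 1 (mod 61). Since 50^20 ≡ 1 (mod 61), the order of 50 divides 20 (in fact the order is 4) ≠ 60, so it is not a primitive root.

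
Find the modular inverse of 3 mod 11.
3^(-1) ≡ 4 (mod 11). Verification: 3 × 4 = 12 ≡ 1 (mod 11)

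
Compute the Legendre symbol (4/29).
(4/29) = 4^{14} mod 29 = 1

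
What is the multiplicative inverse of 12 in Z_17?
10

Using Extended Euclidean Algorithm:
gcd(12, 17) = 1
Bezout coefficients: 12 × -7 + 17 × 5 = 1
So 12 × -7 ≡ 1 (mod 17)
The inverse is -7 mod 17 = 10
Verification: 12 × 10 = 120 = 7 × 17 + 1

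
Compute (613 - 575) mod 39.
38

(613 - 575) = 38
38 mod 39 = 38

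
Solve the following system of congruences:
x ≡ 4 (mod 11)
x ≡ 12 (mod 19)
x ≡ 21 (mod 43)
5009

Using the Chinese Remainder Theorem:
M = product of moduli = 8987
For equation 1: M_1 = 817, 817 ≡ 3 (mod 11), inverse of 817 mod 11 is 4 (check: 3 × 4 = 12 ≡ 1 (mod 11))
For equation 2: M_2 = 473, 473 ≡ 17 (mod 19), inverse of 473 mod 19 is 9 (check: 17 × 9 = 153 ≡ 1 (mod 19))
For equation 3: M_3 = 209, 209 ≡ 37 (mod 43), inverse of 209 mod 43 is 7 (check: 37 × 7 = 259 ≡ 1 (mod 43))
Combine: x ≡ Σ r_i×M_i×(M_i⁻¹ mod m_i) = 4×817×4 + 12×473×9 + 21×209×7 = 13072 + 51084 + 30723 = 94879
94879 mod 8987 = 5009
x ≡ 5009 (mod 8987)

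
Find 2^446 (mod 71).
Using Fermat: 2^{70} ≡ 1 (mod 71). 446 ≡ 26 (mod 70). So 2^{446} ≡ 2^{26} ≡ 19 (mod 71)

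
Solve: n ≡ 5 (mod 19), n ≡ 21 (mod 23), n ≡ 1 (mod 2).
M = 19 × 23 × 2 = 874. M₁ = 46, y₁ ≡ 12 (mod 19). M₂ = 38, y₂ ≡ 20 (mod 23). M₃ = 437, y₃ ≡ 1 (mod 2). n = 5×46×12 + 21×38×20 + 1×437×1 ≡ 803 (mod 874)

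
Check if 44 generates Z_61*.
p - 1 = 60 has prime divisors 2, 3, 5. Check 44^(60/q) mod 61 for each: 44^(60/2) = 44^30 ≡ 60, 44^(60/3) = 44^20 ≡ 13, 44^(60/5) = 44^12 ≡ 20 (mod 61). None of these is 1, so 44 has order 60 = φ(61), so it is a primitive root mod 61.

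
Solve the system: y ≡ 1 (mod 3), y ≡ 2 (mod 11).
M = 3 × 11 = 33. M₁ = 11, y₁ ≡ 2 (mod 3). M₂ = 3, y₂ ≡ 4 (mod 11). y = 1×11×2 + 2×3×4 ≡ 13 (mod 33)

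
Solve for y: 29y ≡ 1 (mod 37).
23

Since gcd(29, 37) = 1 divides 1, a solution exists.
Multiply both sides by the inverse of 29 mod 37:
  29^(-1) mod 37 = 23
  x ≡ 23 × 1 ≡ 23 ≡ 23 (mod 37)
Verification: 29 × 23 = 667 = 18 × 37 + 1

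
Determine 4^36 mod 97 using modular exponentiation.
Using repeated squaring. 36 = 32 + 4 (binary 100100). Repeated squaring mod 97: 4^1 ≡ 4; 4^2 ≡ 4² = 16 ≡ 16; 4^4 ≡ 16² = 256 ≡ 62; 4^8 ≡ 62² = 3844 ≡ 61; 4^16 ≡ 61² = 3721 ≡ 35; 4^32 ≡ 35² = 1225 ≡ 61. Multiply: 4^36 = 4^32 × 4^4 ≡ 61 × 62 (mod 97): 61 × 62 = 3782 ≡ 96. So 4^36 ≡ 96 (mod 97).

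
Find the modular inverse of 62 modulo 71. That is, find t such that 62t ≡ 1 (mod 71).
63

Using Extended Euclidean Algorithm:
gcd(62, 71) = 1
Bezout coefficients: 62 × -8 + 71 × 7 = 1
So 62 × -8 ≡ 1 (mod 71)
The inverse is -8 mod 71 = 63
Verification: 62 × 63 = 3906 = 55 × 71 + 1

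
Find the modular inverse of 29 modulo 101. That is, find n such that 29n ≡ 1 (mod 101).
7

Using Extended Euclidean Algorithm:
gcd(29, 101) = 1
Bezout coefficients: 29 × 7 + 101 × -2 = 1
So 29 × 7 ≡ 1 (mod 101)
The inverse is 7 mod 101 = 7
Verification: 29 × 7 = 203 = 2 × 101 + 1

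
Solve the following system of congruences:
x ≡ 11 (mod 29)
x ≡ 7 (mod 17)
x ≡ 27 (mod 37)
10683

Using the Chinese Remainder Theorem:
M = product of moduli = 18241
For equation 1: M_1 = 629, 629 ≡ 20 (mod 29), inverse of 629 mod 29 is 16 (check: 20 × 16 = 320 ≡ 1 (mod 29))
For equation 2: M_2 = 1073, 1073 ≡ 2 (mod 17), inverse of 1073 mod 17 is 9 (check: 2 × 9 = 18 ≡ 1 (mod 17))
For equation 3: M_3 = 493, 493 ≡ 12 (mod 37), inverse of 493 mod 37 is 34 (check: 12 × 34 = 408 ≡ 1 (mod 37))
Combine: x ≡ Σ r_i×M_i×(M_i⁻¹ mod m_i) = 11×629×16 + 7×1073×9 + 27×493×34 = 110704 + 67599 + 452574 = 630877
630877 mod 18241 = 10683
x ≡ 10683 (mod 18241)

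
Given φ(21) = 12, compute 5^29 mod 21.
By Euler: 5^{12} ≡ 1 (mod 21) since gcd(5, 21) = 1. 29 = 2×12 + 5. So 5^{29} ≡ 5^{5} ≡ 17 (mod 21)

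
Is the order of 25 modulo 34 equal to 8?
Yes, ord_34(25) = 8.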